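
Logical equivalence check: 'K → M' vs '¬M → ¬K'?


Expression 1: K → M
Expression 2: ¬M → ¬K
Truth table (K M | Expr1 Expr2):
  T T |   T     T
  T F |   F     F
  F T |   T     T
  F F |   T     T
All 4 rows agree, so the expressions are logically equivalent.

Yes


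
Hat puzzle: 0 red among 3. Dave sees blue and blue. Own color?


Total red = 0, seen red = 0
Own red = 0 - 0 = 0
Dave's hat is blue.

blue


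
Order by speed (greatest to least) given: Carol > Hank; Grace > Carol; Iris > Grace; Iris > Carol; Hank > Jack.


Constraints: Carol > Hank; Grace > Carol; Iris > Grace; Iris > Carol; Hank > Jack
Method: at each step, the next-highest is the one remaining person who never appears on the smaller side of a constraint between remaining people.
  Step 1: remaining {Jack, Iris, Carol, Grace, Hank}; on the smaller side: {Jack, Carol, Grace, Hank} → Iris is next (Iris > Grace; Iris > Carol).
  Step 2: remaining {Jack, Carol, Grace, Hank}; on the smaller side: {Jack, Carol, Hank} → Grace is next (Grace > Carol).
  Step 3: remaining {Jack, Carol, Hank}; on the smaller side: {Jack, Hank} → Carol is next (Carol > Hank).
  Step 4: remaining {Jack, Hank}; on the smaller side: {Jack} → Hank is next (Hank > Jack).
  Step 5: only Jack remains → lowest.
Final ranking (highest to lowest):

Iris > Grace > Carol > Hank > Jack


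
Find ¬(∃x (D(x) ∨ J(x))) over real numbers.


Original: ∃x (D(x) ∨ J(x))
Rule: ¬∀→∃, ¬∃→∀, negate predicate.
Negation: ∀x (¬D(x) ∧ ¬J(x))

∀x (¬D(x) ∧ ¬J(x))


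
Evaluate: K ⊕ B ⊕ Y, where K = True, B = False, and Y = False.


K = True, B = False, Y = False
Step 1: K ⊕ B = True XOR False = True
Step 2: True ⊕ Y = True XOR False = True
XOR is true when an odd number of operands are true.

True


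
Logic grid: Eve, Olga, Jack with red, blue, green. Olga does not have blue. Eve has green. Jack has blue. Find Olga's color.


From clues:
  Jack → blue
  Eve → green
By elimination, Olga gets the remaining.

red


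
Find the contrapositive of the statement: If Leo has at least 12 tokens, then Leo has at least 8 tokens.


Original: If Leo has at least 12 tokens, then Leo has at least 8 tokens
Contrapositive: If ¬Q, then ¬P
Negate Q: not (Leo has at least 8 tokens)
Negate P: not (Leo has at least 12 tokens)

If not (Leo has at least 8 tokens), then not (Leo has at least 12 tokens).


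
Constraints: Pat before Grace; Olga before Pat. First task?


Constraints: Pat before Grace; Olga before Pat
The first task can have nothing scheduled before it, so it must never appear on the right of a 'before'.
Tasks appearing after some 'before': Grace, Pat.
The only task not in that list is Olga → it is first.

Olga


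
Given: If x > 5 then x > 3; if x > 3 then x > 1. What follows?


Hypothetical syllogism: P → Q, Q → R ⊢ P → R
Premise 1: x > 5 → x > 3
Premise 2: x > 3 → x > 1
Chain the implications: the middle term (x > 3) links the two.
Conclusion: If x > 5, then x > 1.

If x > 5, then x > 1.


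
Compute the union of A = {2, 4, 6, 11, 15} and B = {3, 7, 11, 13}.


A = {2, 4, 6, 11, 15}
B = {3, 7, 11, 13}
Operation: union
All elements combined: 2, 3, 4, 6, 7, 11, 13, 15

{2, 3, 4, 6, 7, 11, 13, 15}


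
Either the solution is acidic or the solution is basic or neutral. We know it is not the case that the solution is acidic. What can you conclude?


Disjunctive syllogism: P ∨ Q, ¬P ⊢ Q
Disjunction: the solution is acidic ∨ the solution is basic or neutral
We know it is not the case that the solution is acidic.
By disjunctive syllogism, the other disjunct must be true.

The solution is basic or neutral


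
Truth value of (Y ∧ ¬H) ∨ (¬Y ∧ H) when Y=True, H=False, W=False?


Y = True, H = False, W = False
Expression: (Y ∧ ¬H) ∨ (¬Y ∧ H)
Step 1: ¬H = NOT False = True
Step 2: Y ∧ ¬H = True AND True = True
Step 3: ¬Y = NOT True = False
Step 4: ¬Y ∧ H = False AND False = False
Step 5: (True) ∨ (False) = True OR False = True

True


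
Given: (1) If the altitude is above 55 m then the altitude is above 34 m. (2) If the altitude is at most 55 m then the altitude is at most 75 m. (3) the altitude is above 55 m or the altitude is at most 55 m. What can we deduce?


Constructive dilemma: (P → Q) ∧ (R → S), P ∨ R ⊢ Q ∨ S
Premise 1: the altitude is above 55 m → the altitude is above 34 m
Premise 2: the altitude is at most 55 m → the altitude is at most 75 m
Premise 3: the altitude is above 55 m ∨ the altitude is at most 55 m
Case 1: Assuming the altitude is above 55 m, then by Premise 1, the altitude is above 34 m.
Case 2: Assuming the altitude is at most 55 m, then by Premise 2, the altitude is at most 75 m.
Since one of the altitude is above 55 m or the altitude is at most 55 m must hold, we get the altitude is above 34 m or the altitude is at most 75 m.

The altitude is above 34 m or the altitude is at most 75 m.


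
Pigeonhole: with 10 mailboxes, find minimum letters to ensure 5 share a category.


Pigeonhole: to guarantee k in one of n categories, need (k-1)×n + 1.
k = 5, n = 10
Minimum = (5-1) × 10 + 1 = 4 × 10 + 1

41


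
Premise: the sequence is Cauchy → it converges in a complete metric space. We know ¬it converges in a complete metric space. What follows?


Modus tollens: P → Q, ¬Q ⊢ ¬P
P: the sequence is Cauchy
Q: it converges in a complete metric space
We have P → Q and Q is false.
By modus tollens, P must be false.

It is not the case that the sequence is Cauchy


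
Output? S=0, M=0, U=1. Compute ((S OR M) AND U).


S OR M = 0|0 = 0
0 AND 1 = 0

0


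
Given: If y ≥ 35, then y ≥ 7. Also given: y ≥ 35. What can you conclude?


Modus ponens: P → Q, P ⊢ Q
P: y ≥ 35
Q: y ≥ 7
We have P → Q and P is true.
By modus ponens, Q must be true.

y ≥ 7


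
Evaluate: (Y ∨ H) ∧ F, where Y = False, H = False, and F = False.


Y = False, H = False, F = False
Step 1: Y ∨ H = False OR False = False
Step 2: False ∧ F = False AND False = False
OR is true when at least one operand is true; AND requires both.

False


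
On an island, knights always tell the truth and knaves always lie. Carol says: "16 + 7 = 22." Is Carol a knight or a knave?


Statement: "16 + 7 = 22."
Actual: 16 + 7 = 23
Claimed: 22
Statement is FALSE → Carol lies → Knave

Knave


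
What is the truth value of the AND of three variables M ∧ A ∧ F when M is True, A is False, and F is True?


M = True, A = False, F = True
Step 1: M ∧ A = True AND False = False
Step 2: (False) ∧ F = (False) AND True = False
AND is true only when ALL operands are true.

False


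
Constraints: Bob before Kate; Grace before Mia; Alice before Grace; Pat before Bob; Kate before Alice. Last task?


Constraints: Bob before Kate; Grace before Mia; Alice before Grace; Pat before Bob; Kate before Alice
The last task can have nothing scheduled after it, so it must never appear on the left of a 'before'.
Tasks appearing before some other task: Bob, Grace, Alice, Pat, Kate.
The only task not in that list is Mia → it is last.

Mia


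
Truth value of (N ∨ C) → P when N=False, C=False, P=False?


N = False, C = False, P = False
Expression: (N ∨ C) → P
Step 1: N ∨ C = False OR False = False
Step 2: (False) → P = False → False (false only if antecedent True and consequent False) = True

True


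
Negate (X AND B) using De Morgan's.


De Morgan's law: ¬(P ∧ Q) ≡ ¬P ∨ ¬Q
¬(X ∧ B) = ¬X ∨ ¬B

¬X ∨ ¬B


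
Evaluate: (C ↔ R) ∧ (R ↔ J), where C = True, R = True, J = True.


C = True, R = True, J = True
Step 1: C ↔ R is true when C and R have the same value. Result: True
Step 2: R ↔ J is true when R and J have the same value. Result: True
Step 3: True ∧ True = True

True


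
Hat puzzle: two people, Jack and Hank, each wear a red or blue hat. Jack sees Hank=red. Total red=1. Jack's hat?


Total red = 1, Hank = red
Red accounted for: 1
Remaining for Jack: 0
Jack's hat is blue.

blue


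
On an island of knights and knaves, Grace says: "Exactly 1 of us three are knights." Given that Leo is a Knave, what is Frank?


Grace claims exactly 1 knights among Grace, Leo, Frank.
Given: Leo is a Knave.

Case 1: Grace is a Knight (tells truth)
  Then exactly 1 of the three are knights.
  Counting Grace, Leo: 1 knight(s) so far. Need 0 more → Frank = Knave.
Case 2: Grace is a Knave (lies)
  Then the count is NOT 1.
  If Frank = Knight, count = 1 = 1 → claim would be true, contradicts lie.
  If Frank = Knave, count = 0 ≠ 1 → lie confirmed ✓

Frank is a Knave.

Knave


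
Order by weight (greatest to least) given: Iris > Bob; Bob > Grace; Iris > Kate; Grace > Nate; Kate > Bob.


Constraints: Iris > Bob; Bob > Grace; Iris > Kate; Grace > Nate; Kate > Bob
Method: at each step, the next-highest is the one remaining person who never appears on the smaller side of a constraint between remaining people.
  Step 1: remaining {Grace, Nate, Iris, Bob, Kate}; on the smaller side: {Grace, Nate, Bob, Kate} → Iris is next (Iris > Bob; Iris > Kate).
  Step 2: remaining {Grace, Nate, Bob, Kate}; on the smaller side: {Grace, Nate, Bob} → Kate is next (Kate > Bob).
  Step 3: remaining {Grace, Nate, Bob}; on the smaller side: {Grace, Nate} → Bob is next (Bob > Grace).
  Step 4: remaining {Grace, Nate}; on the smaller side: {Nate} → Grace is next (Grace > Nate).
  Step 5: only Nate remains → lowest.
Final ranking (highest to lowest):

Iris > Kate > Bob > Grace > Nate


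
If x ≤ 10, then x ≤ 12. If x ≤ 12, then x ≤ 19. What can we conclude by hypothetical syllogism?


Hypothetical syllogism: P → Q, Q → R ⊢ P → R
Premise 1: x ≤ 10 → x ≤ 12
Premise 2: x ≤ 12 → x ≤ 19
Chain the implications: the middle term (x ≤ 12) links the two.
Conclusion: If x ≤ 10, then x ≤ 19.

If x ≤ 10, then x ≤ 19.


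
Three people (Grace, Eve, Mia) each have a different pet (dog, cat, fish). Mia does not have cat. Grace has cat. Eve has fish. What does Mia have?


From clues:
  Grace → cat
  Eve → fish
By elimination, Mia gets the remaining.

dog


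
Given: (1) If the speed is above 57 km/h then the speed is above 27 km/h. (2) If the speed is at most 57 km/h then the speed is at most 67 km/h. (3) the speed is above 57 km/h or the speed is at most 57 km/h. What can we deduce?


Constructive dilemma: (P → Q) ∧ (R → S), P ∨ R ⊢ Q ∨ S
Premise 1: the speed is above 57 km/h → the speed is above 27 km/h
Premise 2: the speed is at most 57 km/h → the speed is at most 67 km/h
Premise 3: the speed is above 57 km/h ∨ the speed is at most 57 km/h
Case 1: Assuming the speed is above 57 km/h, then by Premise 1, the speed is above 27 km/h.
Case 2: Assuming the speed is at most 57 km/h, then by Premise 2, the speed is at most 67 km/h.
Since one of the speed is above 57 km/h or the speed is at most 57 km/h must hold, we get the speed is above 27 km/h or the speed is at most 67 km/h.

The speed is above 27 km/h or the speed is at most 67 km/h.


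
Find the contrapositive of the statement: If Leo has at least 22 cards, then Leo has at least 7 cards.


Original: If Leo has at least 22 cards, then Leo has at least 7 cards
Contrapositive: If ¬Q, then ¬P
Negate Q: not (Leo has at least 7 cards)
Negate P: not (Leo has at least 22 cards)

If not (Leo has at least 7 cards), then not (Leo has at least 22 cards).


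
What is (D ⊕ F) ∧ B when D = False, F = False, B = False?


D = False, F = False, B = False
Step 1: D ⊕ F = False XOR False = False
Step 2: False ∧ B = False AND False = False
XOR true when exactly one of D,F is true; then AND with B.

False


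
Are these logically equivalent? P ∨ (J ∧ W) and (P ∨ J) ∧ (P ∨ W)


Expression 1: P ∨ (J ∧ W)
Expression 2: (P ∨ J) ∧ (P ∨ W)
Truth table (P J W | Expr1 Expr2):
  T T T |   T     T
  T T F |   T     T
  T F T |   T     T
  T F F |   T     T
  F T T |   T     T
  F T F |   F     F
  F F T |   F     F
  F F F |   F     F
All 8 rows agree, so the expressions are logically equivalent.

Yes


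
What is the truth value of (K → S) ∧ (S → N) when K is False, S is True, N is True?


K = False, S = True, N = True
Step 1: K → S is false only when K=True and S=False. Result: True
Step 2: S → N is false only when S=True and N=False. Result: True
Step 3: True ∧ True = True

True


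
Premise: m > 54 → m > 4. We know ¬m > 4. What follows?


Modus tollens: P → Q, ¬Q ⊢ ¬P
P: m > 54
Q: m > 4
We have P → Q and Q is false.
By modus tollens, P must be false.

It is not the case that m > 54


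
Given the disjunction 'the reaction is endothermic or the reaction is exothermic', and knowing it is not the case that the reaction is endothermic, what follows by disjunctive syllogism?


Disjunctive syllogism: P ∨ Q, ¬P ⊢ Q
Disjunction: the reaction is endothermic ∨ the reaction is exothermic
We know it is not the case that the reaction is endothermic.
By disjunctive syllogism, the other disjunct must be true.

The reaction is exothermic


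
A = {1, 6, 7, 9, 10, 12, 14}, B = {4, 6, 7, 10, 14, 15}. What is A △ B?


A = {1, 6, 7, 9, 10, 12, 14}
B = {4, 6, 7, 10, 14, 15}
Operation: symmetric difference
In A only: [1, 9, 12], in B only: [4, 15]

{1, 4, 9, 12, 15}


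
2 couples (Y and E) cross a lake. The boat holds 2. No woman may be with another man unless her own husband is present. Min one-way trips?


Label couples Y and E.
1. WY+WE → (far: WY,WE; near: HY,HE)
2. WY ←   (far: WE; near: HY,HE,WY)
3. HY+HE → (far: HY,HE,WE; near: WY)
4. HY ←   (far: HE,WE; near: HY,WY)  — HY returns, since WY is alone on near bank
5. HY+WY → (far: all four; near: empty)
Every state respects the constraint.
Minimum trips = 5

5


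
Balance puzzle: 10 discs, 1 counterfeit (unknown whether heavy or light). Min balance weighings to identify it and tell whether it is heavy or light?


Let n = 10. 20 possibilities (n discs × lighter/heavier); each weighing has 3 outcomes.
Bound for k weighings: say the first weighing puts j discs on each pan. If it tips, the 2j weighed discs remain suspects (each with a known direction) and k-1 weighings give 3^(k-1) outcomes; 3^(k-1) is odd, so 2j ≤ 3^(k-1) - 1. If it balances, the n - 2j unweighed discs remain with direction unknown: 2(n - 2j) ≤ 3^(k-1) - 1 by the same parity argument. Adding, n ≤ (3^(k-1) - 1) + (3^(k-1) - 1)/2 = (3^k - 3)/2, and the classical three-group strategy achieves this (3 discs in 2 weighings, 12 in 3, 39 in 4, 120 in 5).
So we need the smallest k with (3^k - 3)/2 ≥ 10.
k = 2: (3^2 - 3)/2 = 3 < 10 ✗
k = 3: (3^3 - 3)/2 = 12 ≥ 10 ✓

3


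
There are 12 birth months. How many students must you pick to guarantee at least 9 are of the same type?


Pigeonhole: to guarantee k in one of n categories, need (k-1)×n + 1.
k = 9, n = 12
Minimum = (9-1) × 12 + 1 = 8 × 12 + 1

97


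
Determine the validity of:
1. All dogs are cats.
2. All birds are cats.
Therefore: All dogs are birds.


Premise 1: All dogs are cats.
Premise 2: All birds are cats.
Conclusion: All dogs are birds.
Fallacy: undistributed middle. cats is predicate in both.
Counterexample: dogs and birds could be disjoint subsets of cats.

Invalid


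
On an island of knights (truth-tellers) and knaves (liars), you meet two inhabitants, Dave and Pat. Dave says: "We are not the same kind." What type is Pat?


Dave says: "We are not the same kind."
Case 1: Dave is a Knight (truth-teller)
  Statement is true → they ARE different → Pat is a Knave
Case 2: Dave is a Knave (liar)
  Statement is false → they are NOT different → Pat is a Knave
In both cases, Pat is a Knave.

Knave


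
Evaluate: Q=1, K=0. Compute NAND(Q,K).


Q AND K = 0
NOT(0) = 1

1


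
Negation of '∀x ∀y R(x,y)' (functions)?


Original: ∀x ∀y R(x,y)
Rule: ¬∀→∃, ¬∃→∀, negate predicate.
Negation: ∃x ∃y ¬R(x,y)

∃x ∃y ¬R(x,y)


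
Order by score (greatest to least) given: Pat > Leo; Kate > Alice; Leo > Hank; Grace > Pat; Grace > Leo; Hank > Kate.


Constraints: Pat > Leo; Kate > Alice; Leo > Hank; Grace > Pat; Grace > Leo; Hank > Kate
Method: at each step, the next-highest is the one remaining person who never appears on the smaller side of a constraint between remaining people.
  Step 1: remaining {Pat, Grace, Leo, Kate, Alice, Hank}; on the smaller side: {Pat, Leo, Kate, Alice, Hank} → Grace is next (Grace > Pat; Grace > Leo).
  Step 2: remaining {Pat, Leo, Kate, Alice, Hank}; on the smaller side: {Leo, Kate, Alice, Hank} → Pat is next (Pat > Leo).
  Step 3: remaining {Leo, Kate, Alice, Hank}; on the smaller side: {Kate, Alice, Hank} → Leo is next (Leo > Hank).
  Step 4: remaining {Kate, Alice, Hank}; on the smaller side: {Kate, Alice} → Hank is next (Hank > Kate).
  Step 5: remaining {Kate, Alice}; on the smaller side: {Alice} → Kate is next (Kate > Alice).
  Step 6: only Alice remains → lowest.
Final ranking (highest to lowest):

Grace > Pat > Leo > Hank > Kate > Alice


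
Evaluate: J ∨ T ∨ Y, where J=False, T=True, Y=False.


J = False, T = True, Y = False
Expression: J ∨ T ∨ Y
Step 1: J ∨ T = False OR True = True
Step 2: (True) ∨ Y = True OR False = True

True


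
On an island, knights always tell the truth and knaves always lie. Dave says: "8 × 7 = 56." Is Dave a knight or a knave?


Statement: "8 × 7 = 56."
Actual: 8 × 7 = 56
Claimed: 56
Statement is TRUE → Dave tells the truth → Knight

Knight


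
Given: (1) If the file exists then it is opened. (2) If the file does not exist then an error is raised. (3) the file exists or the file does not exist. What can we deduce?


Constructive dilemma: (P → Q) ∧ (R → S), P ∨ R ⊢ Q ∨ S
Premise 1: the file exists → it is opened
Premise 2: the file does not exist → an error is raised
Premise 3: the file exists ∨ the file does not exist
Case 1: Assuming the file exists, then by Premise 1, it is opened.
Case 2: Assuming the file does not exist, then by Premise 2, an error is raised.
Since one of the file exists or the file does not exist must hold, we get it is opened or an error is raised.

It is opened or an error is raised.


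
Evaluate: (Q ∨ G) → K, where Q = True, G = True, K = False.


Q = True, G = True, K = False
Step 1: Q ∨ G = True OR True = True
Step 2: (True) → K: false only when antecedent=True and K=False.
Result: False

False


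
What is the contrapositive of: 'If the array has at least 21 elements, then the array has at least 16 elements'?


Original: If the array has at least 21 elements, then the array has at least 16 elements
Contrapositive: If ¬Q, then ¬P
Negate Q: not (the array has at least 16 elements)
Negate P: not (the array has at least 21 elements)

If not (the array has at least 16 elements), then not (the array has at least 21 elements).


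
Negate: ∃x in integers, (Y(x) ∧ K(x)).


Original: ∃x (Y(x) ∧ K(x))
Rule: ¬∀→∃, ¬∃→∀, negate predicate.
Negation: ∀x (¬Y(x) ∨ ¬K(x))

∀x (¬Y(x) ∨ ¬K(x))


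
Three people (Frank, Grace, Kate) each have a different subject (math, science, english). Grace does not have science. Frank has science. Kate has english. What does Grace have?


From clues:
  Kate → english
  Frank → science
By elimination, Grace gets the remaining.

math


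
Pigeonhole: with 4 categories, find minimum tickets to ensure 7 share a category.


Pigeonhole: to guarantee k in one of n categories, need (k-1)×n + 1.
k = 7, n = 4
Minimum = (7-1) × 4 + 1 = 6 × 4 + 1

25


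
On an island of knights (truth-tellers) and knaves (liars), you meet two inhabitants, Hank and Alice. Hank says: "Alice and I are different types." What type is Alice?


Hank says: "Alice and I are different types."
Case 1: Hank is a Knight (truth-teller)
  Statement is true → they ARE different → Alice is a Knave
Case 2: Hank is a Knave (liar)
  Statement is false → they are NOT different → Alice is a Knave
In both cases, Alice is a Knave.

Knave


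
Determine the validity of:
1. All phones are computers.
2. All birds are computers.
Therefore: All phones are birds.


Premise 1: All phones are computers.
Premise 2: All birds are computers.
Conclusion: All phones are birds.
Fallacy: undistributed middle. computers is predicate in both.
Counterexample: phones and birds could be disjoint subsets of computers.

Invalid


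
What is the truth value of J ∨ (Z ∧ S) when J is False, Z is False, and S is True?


J = False, Z = False, S = True
Step 1: Z ∧ S = False AND True = False
Step 2: J ∨ False = False OR False = False
AND evaluated first (higher precedence); then OR applied.

False


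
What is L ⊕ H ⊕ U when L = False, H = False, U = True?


L = False, H = False, U = True
Step 1: L ⊕ H = False XOR False = False
Step 2: False ⊕ U = False XOR True = True
XOR is true when an odd number of operands are true.

True


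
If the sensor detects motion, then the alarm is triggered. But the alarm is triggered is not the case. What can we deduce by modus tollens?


Modus tollens: P → Q, ¬Q ⊢ ¬P
P: the sensor detects motion
Q: the alarm is triggered
We have P → Q and Q is false.
By modus tollens, P must be false.

It is not the case that the sensor detects motion


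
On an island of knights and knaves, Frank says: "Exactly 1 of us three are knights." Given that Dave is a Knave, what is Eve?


Frank claims exactly 1 knights among Frank, Dave, Eve.
Given: Dave is a Knave.

Case 1: Frank is a Knight (tells truth)
  Then exactly 1 of the three are knights.
  Counting Frank, Dave: 1 knight(s) so far. Need 0 more → Eve = Knave.
Case 2: Frank is a Knave (lies)
  Then the count is NOT 1.
  If Eve = Knight, count = 1 = 1 → claim would be true, contradicts lie.
  If Eve = Knave, count = 0 ≠ 1 → lie confirmed ✓

Eve is a Knave.

Knave


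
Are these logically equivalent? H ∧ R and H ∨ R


Expression 1: H ∧ R
Expression 2: H ∨ R
Truth table (H R | Expr1 Expr2):
  T T |   T     T
  T F |   F     T   ← differ
  F T |   F     T   ← differ
  F F |   F     F
Counterexample: H=T, R=F gives Expr1 = F but Expr2 = T, so the expressions are NOT logically equivalent.

No


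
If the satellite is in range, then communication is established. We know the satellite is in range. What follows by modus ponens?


Modus ponens: P → Q, P ⊢ Q
P: the satellite is in range
Q: communication is established
We have P → Q and P is true.
By modus ponens, Q must be true.

Communication is established


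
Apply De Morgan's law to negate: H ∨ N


De Morgan's law: ¬(P ∨ Q) ≡ ¬P ∧ ¬Q
¬(H ∨ N) = ¬H ∧ ¬N

¬H ∧ ¬N


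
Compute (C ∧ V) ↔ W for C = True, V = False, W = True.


C = True, V = False, W = True
Step 1: C ∧ V = True AND False = False
Step 2: (False) ↔ W: true when both sides have same truth value.
Result: False ↔ True = False

False


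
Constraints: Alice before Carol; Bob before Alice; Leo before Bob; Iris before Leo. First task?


Constraints: Alice before Carol; Bob before Alice; Leo before Bob; Iris before Leo
The first task can have nothing scheduled before it, so it must never appear on the right of a 'before'.
Tasks appearing after some 'before': Carol, Alice, Bob, Leo.
The only task not in that list is Iris → it is first.

Iris


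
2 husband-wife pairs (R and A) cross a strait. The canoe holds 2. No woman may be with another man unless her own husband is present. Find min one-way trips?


Label couples R and A.
1. WR+WA → (far: WR,WA; near: HR,HA)
2. WR ←   (far: WA; near: HR,HA,WR)
3. HR+HA → (far: HR,HA,WA; near: WR)
4. HR ←   (far: HA,WA; near: HR,WR)  — HR returns, since WR is alone on near bank
5. HR+WR → (far: all four; near: empty)
Every state respects the constraint.
Minimum trips = 5

5


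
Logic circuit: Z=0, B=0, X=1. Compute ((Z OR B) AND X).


Z OR B = 0|0 = 0
0 AND 1 = 0

0


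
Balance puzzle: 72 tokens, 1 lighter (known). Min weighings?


Each weighing has 3 outcomes (left heavy / balance / right heavy), so k weighings distinguish at most 3^k cases; splitting into three near-equal groups achieves this.
Need 3^k ≥ 72: 3^3 = 27 < 72 ≤ 3^4 = 81
k = ⌈log₃(72)⌉ = 4

4


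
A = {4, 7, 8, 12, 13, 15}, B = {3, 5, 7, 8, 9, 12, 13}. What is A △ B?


A = {4, 7, 8, 12, 13, 15}
B = {3, 5, 7, 8, 9, 12, 13}
Operation: symmetric difference
In A only: [4, 15], in B only: [3, 5, 9]

{3, 4, 5, 9, 15}


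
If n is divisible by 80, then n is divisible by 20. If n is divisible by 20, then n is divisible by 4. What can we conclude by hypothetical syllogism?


Hypothetical syllogism: P → Q, Q → R ⊢ P → R
Premise 1: n is divisible by 80 → n is divisible by 20
Premise 2: n is divisible by 20 → n is divisible by 4
Chain the implications: the middle term (n is divisible by 20) links the two.
Conclusion: If n is divisible by 80, then n is divisible by 4.

If n is divisible by 80, then n is divisible by 4.


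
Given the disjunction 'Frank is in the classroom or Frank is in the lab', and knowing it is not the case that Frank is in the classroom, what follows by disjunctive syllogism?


Disjunctive syllogism: P ∨ Q, ¬P ⊢ Q
Disjunction: Frank is in the classroom ∨ Frank is in the lab
We know it is not the case that Frank is in the classroom.
By disjunctive syllogism, the other disjunct must be true.

Frank is in the lab


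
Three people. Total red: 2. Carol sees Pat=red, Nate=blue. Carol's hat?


Total red = 2, seen red = 1
Own red = 2 - 1 = 1
Carol's hat is red.

red


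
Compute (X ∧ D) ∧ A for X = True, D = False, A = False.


X = True, D = False, A = False
Step 1: X ∧ D = True AND False = False
Step 2: False ∧ A = False AND False = False
AND is true only when ALL operands are true.

False


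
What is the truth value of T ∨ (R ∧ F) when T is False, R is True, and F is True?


T = False, R = True, F = True
Step 1: R ∧ F = True AND True = True
Step 2: T ∨ True = False OR True = True
AND evaluated first (higher precedence); then OR applied.

True


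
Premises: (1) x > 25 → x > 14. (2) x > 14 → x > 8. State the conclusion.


Hypothetical syllogism: P → Q, Q → R ⊢ P → R
Premise 1: x > 25 → x > 14
Premise 2: x > 14 → x > 8
Chain the implications: the middle term (x > 14) links the two.
Conclusion: If x > 25, then x > 8.

If x > 25, then x > 8.


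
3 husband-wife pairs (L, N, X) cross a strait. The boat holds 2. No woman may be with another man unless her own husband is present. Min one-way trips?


Label couples L, N, X (H = husband, W = wife).
Counting alone: 6 people, the boat carries 2 and someone must bring it back, so each round trip nets at most +1 on the far side until the last crossing → at least 9 trips. The jealousy constraint makes 9 impossible; the shortest valid schedule has 11:
1. WL+WN →  (far: WL,WN; near: HL,HN,HX,WX)
2. WL ←       (far: WN; near: HL,HN,HX,WL,WX)
3. WL+WX →  (far: WL,WN,WX; near: HL,HN,HX)
4. WL ←       (far: WN,WX; near: HL,HN,HX,WL)
5. HN+HX →  (far: HN,WN,HX,WX; near: HL,WL)
6. HN+WN ←  (far: HX,WX; near: HL,WL,HN,WN)
7. HL+HN →  (far: HL,HN,HX,WX; near: WL,WN)
8. WX ←       (far: HL,HN,HX; near: WL,WN,WX)
9. WL+WN →  (far: HL,WL,HN,WN,HX; near: WX)
10. HX ←      (far: HL,WL,HN,WN; near: HX,WX)
11. HX+WX → (far: all six; near: empty)
In every state each wife is either with her husband or with no other man.
Minimum trips = 11

11


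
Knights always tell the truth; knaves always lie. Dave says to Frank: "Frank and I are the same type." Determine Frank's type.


Dave says: "Frank and I are the same type."
Case 1: Dave is a Knight (truth-teller)
  Statement is true → they ARE the same → Frank is also a Knight
Case 2: Dave is a Knave (liar)
  Statement is false → they are NOT the same → Frank is a Knight
In both cases, Frank is a Knight.

Knight


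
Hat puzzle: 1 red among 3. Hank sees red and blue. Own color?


Total red = 1, seen red = 1
Own red = 1 - 1 = 0
Hank's hat is blue.

blue


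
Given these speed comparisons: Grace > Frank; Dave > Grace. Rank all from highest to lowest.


Constraints: Grace > Frank; Dave > Grace
Method: at each step, the next-highest is the one remaining person who never appears on the smaller side of a constraint between remaining people.
  Step 1: remaining {Grace, Dave, Frank}; on the smaller side: {Grace, Frank} → Dave is next (Dave > Grace).
  Step 2: remaining {Grace, Frank}; on the smaller side: {Frank} → Grace is next (Grace > Frank).
  Step 3: only Frank remains → lowest.
Final ranking (highest to lowest):

Dave > Grace > Frank


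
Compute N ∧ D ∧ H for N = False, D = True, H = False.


N = False, D = True, H = False
Step 1: N ∧ D = False AND True = False
Step 2: (False) ∧ H = (False) AND False = False
AND is true only when ALL operands are true.

False


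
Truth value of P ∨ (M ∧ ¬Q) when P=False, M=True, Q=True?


P = False, M = True, Q = True
Expression: P ∨ (M ∧ ¬Q)
Step 1: ¬Q = NOT True = False
Step 2: M ∧ ¬Q = True AND False = False
Step 3: P ∨ (False) = False OR False = False

False


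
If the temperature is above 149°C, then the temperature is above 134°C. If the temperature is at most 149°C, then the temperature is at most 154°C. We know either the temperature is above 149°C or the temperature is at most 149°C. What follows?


Constructive dilemma: (P → Q) ∧ (R → S), P ∨ R ⊢ Q ∨ S
Premise 1: the temperature is above 149°C → the temperature is above 134°C
Premise 2: the temperature is at most 149°C → the temperature is at most 154°C
Premise 3: the temperature is above 149°C ∨ the temperature is at most 149°C
Case 1: Assuming the temperature is above 149°C, then by Premise 1, the temperature is above 134°C.
Case 2: Assuming the temperature is at most 149°C, then by Premise 2, the temperature is at most 154°C.
Since one of the temperature is above 149°C or the temperature is at most 149°C must hold, we get the temperature is above 134°C or the temperature is at most 154°C.

The temperature is above 134°C or the temperature is at most 154°C.


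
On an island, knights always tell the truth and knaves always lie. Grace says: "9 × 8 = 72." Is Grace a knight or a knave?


Statement: "9 × 8 = 72."
Actual: 9 × 8 = 72
Claimed: 72
Statement is TRUE → Grace tells the truth → Knight

Knight


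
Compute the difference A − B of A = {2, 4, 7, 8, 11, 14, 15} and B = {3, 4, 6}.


A = {2, 4, 7, 8, 11, 14, 15}
B = {3, 4, 6}
Operation: difference A − B
In A but not B: 2, 7, 8, 11, 14, 15

{2, 7, 8, 11, 14, 15}


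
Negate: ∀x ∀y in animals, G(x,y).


Original: ∀x ∀y G(x,y)
Rule: ¬∀→∃, ¬∃→∀, negate predicate.
Negation: ∃x ∃y ¬G(x,y)

∃x ∃y ¬G(x,y)


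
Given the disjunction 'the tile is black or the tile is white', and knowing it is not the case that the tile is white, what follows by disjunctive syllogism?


Disjunctive syllogism: P ∨ Q, ¬P ⊢ Q
Disjunction: the tile is black ∨ the tile is white
We know it is not the case that the tile is white.
By disjunctive syllogism, the other disjunct must be true.

The tile is black


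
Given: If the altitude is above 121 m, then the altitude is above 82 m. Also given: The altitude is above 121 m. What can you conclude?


Modus ponens: P → Q, P ⊢ Q
P: the altitude is above 121 m
Q: the altitude is above 82 m
We have P → Q and P is true.
By modus ponens, Q must be true.

The altitude is above 82 m


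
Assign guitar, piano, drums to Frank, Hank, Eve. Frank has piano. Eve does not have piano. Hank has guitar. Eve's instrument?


From clues:
  Hank → guitar
  Frank → piano
By elimination, Eve gets the remaining.

drums


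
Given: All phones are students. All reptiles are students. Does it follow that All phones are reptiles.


Premise 1: All phones are students.
Premise 2: All reptiles are students.
Conclusion: All phones are reptiles.
Fallacy: undistributed middle. students is predicate in both.
Counterexample: phones and reptiles could be disjoint subsets of students.

Invalid


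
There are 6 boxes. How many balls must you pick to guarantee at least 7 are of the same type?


Pigeonhole: to guarantee k in one of n categories, need (k-1)×n + 1.
k = 7, n = 6
Minimum = (7-1) × 6 + 1 = 6 × 6 + 1

37


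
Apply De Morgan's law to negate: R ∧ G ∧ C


De Morgan's law: ¬(P ∧ Q ∧ R) ≡ ¬P ∨ ¬Q ∨ ¬R
¬(R ∧ G ∧ C) = ¬R ∨ ¬G ∨ ¬C

¬R ∨ ¬G ∨ ¬C


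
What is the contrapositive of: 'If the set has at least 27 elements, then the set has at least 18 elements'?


Original: If the set has at least 27 elements, then the set has at least 18 elements
Contrapositive: If ¬Q, then ¬P
Negate Q: not (the set has at least 18 elements)
Negate P: not (the set has at least 27 elements)

If not (the set has at least 18 elements), then not (the set has at least 27 elements).


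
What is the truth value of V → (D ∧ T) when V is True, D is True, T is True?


V = True, D = True, T = True
Step 1: D ∧ T = True AND True = True
Step 2: V → (True): false only when V=True and consequent=False.
Result: True

True


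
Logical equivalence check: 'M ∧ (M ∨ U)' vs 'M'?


Expression 1: M ∧ (M ∨ U)
Expression 2: M
Truth table (M U | Expr1 Expr2):
  T T |   T     T
  T F |   T     T
  F T |   F     F
  F F |   F     F
All 4 rows agree, so the expressions are logically equivalent.

Yes


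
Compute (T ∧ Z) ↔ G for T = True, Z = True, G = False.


T = True, Z = True, G = False
Step 1: T ∧ Z = True AND True = True
Step 2: (True) ↔ G: true when both sides have same truth value.
Result: True ↔ False = False

False


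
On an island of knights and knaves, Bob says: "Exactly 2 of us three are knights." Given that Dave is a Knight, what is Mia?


Bob claims exactly 2 knights among Bob, Dave, Mia.
Given: Dave is a Knight.

Case 1: Bob is a Knight (tells truth)
  Then exactly 2 of the three are knights.
  Counting Bob, Dave: 2 knight(s) so far. Need 0 more → Mia = Knave.
Case 2: Bob is a Knave (lies)
  Then the count is NOT 2.
  If Mia = Knight, count = 2 = 2 → claim would be true, contradicts lie.
  If Mia = Knave, count = 1 ≠ 2 → lie confirmed ✓

Mia is a Knave.

Knave


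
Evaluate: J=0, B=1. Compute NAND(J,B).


J AND B = 0
NOT(0) = 1

1


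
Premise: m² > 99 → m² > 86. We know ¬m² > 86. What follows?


Modus tollens: P → Q, ¬Q ⊢ ¬P
P: m² > 99
Q: m² > 86
We have P → Q and Q is false.
By modus tollens, P must be false.

It is not the case that m² > 99


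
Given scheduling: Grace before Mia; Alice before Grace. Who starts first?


Constraints: Grace before Mia; Alice before Grace
The first task can have nothing scheduled before it, so it must never appear on the right of a 'before'.
Tasks appearing after some 'before': Mia, Grace.
The only task not in that list is Alice → it is first.

Alice


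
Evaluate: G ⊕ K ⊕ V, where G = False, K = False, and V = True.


G = False, K = False, V = True
Step 1: G ⊕ K = False XOR False = False
Step 2: False ⊕ V = False XOR True = True
XOR is true when an odd number of operands are true.

True


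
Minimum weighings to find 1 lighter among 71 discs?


Each weighing has 3 outcomes (left heavy / balance / right heavy), so k weighings distinguish at most 3^k cases; splitting into three near-equal groups achieves this.
Need 3^k ≥ 71: 3^3 = 27 < 71 ≤ 3^4 = 81
k = ⌈log₃(71)⌉ = 4

4


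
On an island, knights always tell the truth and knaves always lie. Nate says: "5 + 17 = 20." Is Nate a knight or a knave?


Statement: "5 + 17 = 20."
Actual: 5 + 17 = 22
Claimed: 20
Statement is FALSE → Nate lies → Knave

Knave


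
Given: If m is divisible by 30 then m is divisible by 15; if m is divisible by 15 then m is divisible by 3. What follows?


Hypothetical syllogism: P → Q, Q → R ⊢ P → R
Premise 1: m is divisible by 30 → m is divisible by 15
Premise 2: m is divisible by 15 → m is divisible by 3
Chain the implications: the middle term (m is divisible by 15) links the two.
Conclusion: If m is divisible by 30, then m is divisible by 3.

If m is divisible by 30, then m is divisible by 3.


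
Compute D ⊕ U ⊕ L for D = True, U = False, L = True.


D = True, U = False, L = True
Step 1: D ⊕ U = True XOR False = True
Step 2: True ⊕ L = True XOR True = False
XOR is true when an odd number of operands are true.

False


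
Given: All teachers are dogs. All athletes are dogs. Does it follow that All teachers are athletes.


Premise 1: All teachers are dogs.
Premise 2: All athletes are dogs.
Conclusion: All teachers are athletes.
Fallacy: undistributed middle. dogs is predicate in both.
Counterexample: teachers and athletes could be disjoint subsets of dogs.

Invalid


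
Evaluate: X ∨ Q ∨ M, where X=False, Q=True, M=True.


X = False, Q = True, M = True
Expression: X ∨ Q ∨ M
Step 1: X ∨ Q = False OR True = True
Step 2: (True) ∨ M = True OR True = True

True


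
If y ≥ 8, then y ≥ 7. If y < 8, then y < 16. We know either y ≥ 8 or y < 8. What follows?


Constructive dilemma: (P → Q) ∧ (R → S), P ∨ R ⊢ Q ∨ S
Premise 1: y ≥ 8 → y ≥ 7
Premise 2: y < 8 → y < 16
Premise 3: y ≥ 8 ∨ y < 8
Case 1: Assuming y ≥ 8, then by Premise 1, y ≥ 7.
Case 2: Assuming y < 8, then by Premise 2, y < 16.
Since one of y ≥ 8 or y < 8 must hold, we get y ≥ 7 or y < 16.

y ≥ 7 or y < 16.


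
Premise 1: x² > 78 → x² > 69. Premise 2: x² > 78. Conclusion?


Modus ponens: P → Q, P ⊢ Q
P: x² > 78
Q: x² > 69
We have P → Q and P is true.
By modus ponens, Q must be true.

x² > 69


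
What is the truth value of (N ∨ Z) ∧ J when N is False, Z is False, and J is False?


N = False, Z = False, J = False
Step 1: N ∨ Z = False OR False = False
Step 2: False ∧ J = False AND False = False
OR is true when at least one operand is true; AND requires both.

False


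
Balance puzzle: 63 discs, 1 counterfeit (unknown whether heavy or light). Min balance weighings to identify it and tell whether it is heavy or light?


Let n = 63. 126 possibilities (n discs × lighter/heavier); each weighing has 3 outcomes.
Bound for k weighings: say the first weighing puts j discs on each pan. If it tips, the 2j weighed discs remain suspects (each with a known direction) and k-1 weighings give 3^(k-1) outcomes; 3^(k-1) is odd, so 2j ≤ 3^(k-1) - 1. If it balances, the n - 2j unweighed discs remain with direction unknown: 2(n - 2j) ≤ 3^(k-1) - 1 by the same parity argument. Adding, n ≤ (3^(k-1) - 1) + (3^(k-1) - 1)/2 = (3^k - 3)/2, and the classical three-group strategy achieves this (3 discs in 2 weighings, 12 in 3, 39 in 4, 120 in 5).
So we need the smallest k with (3^k - 3)/2 ≥ 63.
k = 4: (3^4 - 3)/2 = 39 < 63 ✗
k = 5: (3^5 - 3)/2 = 120 ≥ 63 ✓

5


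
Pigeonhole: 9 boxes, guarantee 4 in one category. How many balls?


Pigeonhole: to guarantee k in one of n categories, need (k-1)×n + 1.
k = 4, n = 9
Minimum = (4-1) × 9 + 1 = 3 × 9 + 1

28


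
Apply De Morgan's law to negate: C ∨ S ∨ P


De Morgan's law: ¬(P ∨ Q ∨ R) ≡ ¬P ∧ ¬Q ∧ ¬R
¬(C ∨ S ∨ P) = ¬C ∧ ¬S ∧ ¬P

¬C ∧ ¬S ∧ ¬P


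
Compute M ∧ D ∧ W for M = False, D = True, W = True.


M = False, D = True, W = True
Step 1: M ∧ D = False AND True = False
Step 2: (False) ∧ W = (False) AND True = False
AND is true only when ALL operands are true.

False


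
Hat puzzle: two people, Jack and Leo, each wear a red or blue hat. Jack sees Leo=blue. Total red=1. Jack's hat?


Total red = 1, Leo = blue
Red accounted for: 0
Remaining for Jack: 1
Jack's hat is red.

red


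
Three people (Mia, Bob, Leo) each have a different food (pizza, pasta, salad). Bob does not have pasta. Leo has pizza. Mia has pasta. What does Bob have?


From clues:
  Leo → pizza
  Mia → pasta
By elimination, Bob gets the remaining.

salad
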